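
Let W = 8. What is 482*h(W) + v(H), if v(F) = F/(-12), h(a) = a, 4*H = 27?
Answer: 61687/16 ≈ 3855.4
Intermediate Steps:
H = 27/4 (H = (¼)*27 = 27/4 ≈ 6.7500)
v(F) = -F/12 (v(F) = F*(-1/12) = -F/12)
482*h(W) + v(H) = 482*8 - 1/12*27/4 = 3856 - 9/16 = 61687/16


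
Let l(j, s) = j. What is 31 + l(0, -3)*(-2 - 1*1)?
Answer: 31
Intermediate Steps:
31 + l(0, -3)*(-2 - 1*1) = 31 + 0*(-2 - 1*1) = 31 + 0*(-2 - 1) = 31 + 0*(-3) = 31 + 0 = 31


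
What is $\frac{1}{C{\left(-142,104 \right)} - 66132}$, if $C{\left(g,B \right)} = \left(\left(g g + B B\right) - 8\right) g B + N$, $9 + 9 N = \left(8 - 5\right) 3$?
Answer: $- \frac{1}{457460628} \approx -2.186 \cdot 10^{-9}$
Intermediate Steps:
$N = 0$ ($N = -1 + \frac{\left(8 - 5\right) 3}{9} = -1 + \frac{3 \cdot 3}{9} = -1 + \frac{1}{9} \cdot 9 = -1 + 1 = 0$)
$C{\left(g,B \right)} = B g \left(-8 + B^{2} + g^{2}\right)$ ($C{\left(g,B \right)} = \left(\left(g g + B B\right) - 8\right) g B + 0 = \left(\left(g^{2} + B^{2}\right) - 8\right) g B + 0 = \left(\left(B^{2} + g^{2}\right) - 8\right) g B + 0 = \left(-8 + B^{2} + g^{2}\right) g B + 0 = g \left(-8 + B^{2} + g^{2}\right) B + 0 = B g \left(-8 + B^{2} + g^{2}\right) + 0 = B g \left(-8 + B^{2} + g^{2}\right)$)
$\frac{1}{C{\left(-142,104 \right)} - 66132} = \frac{1}{104 \left(-142\right) \left(-8 + 104^{2} + \left(-142\right)^{2}\right) - 66132} = \frac{1}{104 \left(-142\right) \left(-8 + 10816 + 20164\right) - 66132} = \frac{1}{104 \left(-142\right) 30972 - 66132} = \frac{1}{-457394496 - 66132} = \frac{1}{-457460628} = - \frac{1}{457460628}$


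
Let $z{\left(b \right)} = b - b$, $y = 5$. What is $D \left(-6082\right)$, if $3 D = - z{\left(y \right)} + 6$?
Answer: $-12164$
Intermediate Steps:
$z{\left(b \right)} = 0$
$D = 2$ ($D = \frac{\left(-1\right) 0 + 6}{3} = \frac{0 + 6}{3} = \frac{1}{3} \cdot 6 = 2$)
$D \left(-6082\right) = 2 \left(-6082\right) = -12164$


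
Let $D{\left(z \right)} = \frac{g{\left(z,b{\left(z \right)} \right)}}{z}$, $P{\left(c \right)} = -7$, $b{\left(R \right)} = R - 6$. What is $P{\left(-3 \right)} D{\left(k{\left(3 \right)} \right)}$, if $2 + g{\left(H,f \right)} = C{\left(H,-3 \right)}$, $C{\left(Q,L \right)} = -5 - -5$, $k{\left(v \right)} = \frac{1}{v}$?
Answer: $42$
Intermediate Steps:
$b{\left(R \right)} = -6 + R$ ($b{\left(R \right)} = R - 6 = -6 + R$)
$C{\left(Q,L \right)} = 0$ ($C{\left(Q,L \right)} = -5 + 5 = 0$)
$g{\left(H,f \right)} = -2$ ($g{\left(H,f \right)} = -2 + 0 = -2$)
$D{\left(z \right)} = - \frac{2}{z}$
$P{\left(-3 \right)} D{\left(k{\left(3 \right)} \right)} = - 7 \left(- \frac{2}{\frac{1}{3}}\right) = - 7 \left(- 2 \frac{1}{\frac{1}{3}}\right) = - 7 \left(\left(-2\right) 3\right) = \left(-7\right) \left(-6\right) = 42$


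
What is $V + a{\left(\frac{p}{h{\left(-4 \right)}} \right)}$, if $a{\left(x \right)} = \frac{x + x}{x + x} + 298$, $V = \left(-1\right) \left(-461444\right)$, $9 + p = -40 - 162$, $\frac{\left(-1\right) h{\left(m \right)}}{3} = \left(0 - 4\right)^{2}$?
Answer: $461743$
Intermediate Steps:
$h{\left(m \right)} = -48$ ($h{\left(m \right)} = - 3 \left(0 - 4\right)^{2} = - 3 \left(-4\right)^{2} = \left(-3\right) 16 = -48$)
$p = -211$ ($p = -9 - 202 = -211$)
$V = 461444$
$a{\left(x \right)} = 299$ ($a{\left(x \right)} = \frac{2 x}{2 x} + 298 = 2 x \frac{1}{2 x} + 298 = 1 + 298 = 299$)
$V + a{\left(\frac{p}{h{\left(-4 \right)}} \right)} = 461444 + 299 = 461743$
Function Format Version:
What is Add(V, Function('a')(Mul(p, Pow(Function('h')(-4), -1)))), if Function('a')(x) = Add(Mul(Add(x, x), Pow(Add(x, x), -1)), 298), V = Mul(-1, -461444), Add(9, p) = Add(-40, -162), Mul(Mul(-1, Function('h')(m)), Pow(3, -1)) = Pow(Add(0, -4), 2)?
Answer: 461743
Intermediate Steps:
Function('h')(m) = -48 (Function('h')(m) = Mul(-3, Pow(Add(0, -4), 2)) = Mul(-3, Pow(-4, 2)) = Mul(-3, 16) = -48)
p = -211 (p = Add(-9, Add(-40, -162)) = Add(-9, -202) = -211)
V = 461444
Function('a')(x) = 299 (Function('a')(x) = Add(Mul(Mul(2, x), Pow(Mul(2, x), -1)), 298) = Add(Mul(Mul(2, x), Mul(Rational(1, 2), Pow(x, -1))), 298) = Add(1, 298) = 299)
Add(V, Function('a')(Mul(p, Pow(Function('h')(-4), -1)))) = Add(461444, 299) = 461743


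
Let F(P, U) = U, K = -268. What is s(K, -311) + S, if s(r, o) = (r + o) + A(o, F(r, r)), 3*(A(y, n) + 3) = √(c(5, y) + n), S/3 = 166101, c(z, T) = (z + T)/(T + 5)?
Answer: 497721 + I*√267/3 ≈ 4.9772e+5 + 5.4467*I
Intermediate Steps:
c(z, T) = (T + z)/(5 + T)
S = 498303 (S = 3*166101 = 498303)
A(y, n) = -3 + √(1 + n)/3 (A(y, n) = -3 + √((y + 5)/(5 + y) + n)/3 = -3 + √((5 + y)/(5 + y) + n)/3 = -3 + √(1 + n)/3)
s(r, o) = -3 + o + r + √(1 + r)/3 (s(r, o) = (r + o) + (-3 + √(1 + r)/3) = (o + r) + (-3 + √(1 + r)/3) = -3 + o + r + √(1 + r)/3)
s(K, -311) + S = (-3 - 311 - 268 + √(1 - 268)/3) + 498303 = (-3 - 311 - 268 + √(-267)/3) + 498303 = (-3 - 311 - 268 + (I*√267)/3) + 498303 = (-3 - 311 - 268 + I*√267/3) + 498303 = (-582 + I*√267/3) + 498303 = 497721 + I*√267/3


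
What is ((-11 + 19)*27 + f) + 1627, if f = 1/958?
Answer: 1765595/958 ≈ 1843.0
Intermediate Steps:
f = 1/958 ≈ 0.0010438
((-11 + 19)*27 + f) + 1627 = ((-11 + 19)*27 + 1/958) + 1627 = (8*27 + 1/958) + 1627 = (216 + 1/958) + 1627 = 206929/958 + 1627 = 1765595/958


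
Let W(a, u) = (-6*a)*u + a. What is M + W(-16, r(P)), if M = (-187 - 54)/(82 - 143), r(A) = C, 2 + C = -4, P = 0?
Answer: -35871/61 ≈ -588.05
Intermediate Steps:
C = -6 (C = -2 - 4 = -6)
r(A) = -6
W(a, u) = a - 6*a*u (W(a, u) = -6*a*u + a = a - 6*a*u)
M = 241/61 (M = -241/(-61) = -241*(-1/61) = 241/61 ≈ 3.9508)
M + W(-16, r(P)) = 241/61 - 16*(1 - 6*(-6)) = 241/61 - 16*(1 + 36) = 241/61 - 16*37 = 241/61 - 592 = -35871/61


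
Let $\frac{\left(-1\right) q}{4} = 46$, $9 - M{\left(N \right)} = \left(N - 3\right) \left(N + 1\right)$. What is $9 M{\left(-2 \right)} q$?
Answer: $-6624$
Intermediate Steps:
$M{\left(N \right)} = 9 - \left(1 + N\right) \left(-3 + N\right)$ ($M{\left(N \right)} = 9 - \left(N - 3\right) \left(N + 1\right) = 9 - \left(-3 + N\right) \left(1 + N\right) = 9 - \left(1 + N\right) \left(-3 + N\right)$)
$q = -184$ ($q = \left(-4\right) 46 = -184$)
$9 M{\left(-2 \right)} q = 9 \left(12 - \left(-2\right)^{2} + 2 \left(-2\right)\right) \left(-184\right) = 9 \left(12 - 4 - 4\right) \left(-184\right) = 9 \cdot 4 \left(-184\right) = 36 \left(-184\right) = -6624$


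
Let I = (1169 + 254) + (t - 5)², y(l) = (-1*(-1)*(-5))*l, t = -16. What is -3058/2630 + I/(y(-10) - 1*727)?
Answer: -3486293/890255 ≈ -3.9161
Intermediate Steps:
y(l) = -5*l (y(l) = (1*(-5))*l = -5*l)
I = 1864 (I = (1169 + 254) + (-16 - 5)² = 1423 + (-21)² = 1423 + 441 = 1864)
-3058/2630 + I/(y(-10) - 1*727) = -3058/2630 + 1864/(-5*(-10) - 1*727) = -3058*1/2630 + 1864/(50 - 727) = -1529/1315 + 1864/(-677) = -1529/1315 + 1864*(-1/677) = -1529/1315 - 1864/677 = -3486293/890255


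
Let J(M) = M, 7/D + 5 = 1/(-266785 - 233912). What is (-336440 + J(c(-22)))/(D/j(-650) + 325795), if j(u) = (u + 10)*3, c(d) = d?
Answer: -539089860180480/521998862845093 ≈ -1.0327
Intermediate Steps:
D = -3504879/2503486 (D = 7/(-5 + 1/(-266785 - 233912)) = 7/(-5 + 1/(-500697)) = 7/(-5 - 1/500697) = 7/(-2503486/500697) = 7*(-500697/2503486) = -3504879/2503486 ≈ -1.4000)
j(u) = 30 + 3*u (j(u) = (10 + u)*3 = 30 + 3*u)
(-336440 + J(c(-22)))/(D/j(-650) + 325795) = (-336440 - 22)/(-3504879/(2503486*(30 + 3*(-650))) + 325795) = -336462/(-3504879/(2503486*(30 - 1950)) + 325795) = -336462/(-3504879/2503486/(-1920) + 325795) = -336462/(-3504879/2503486*(-1/1920) + 325795) = -336462/(1168293/1602231040 + 325795) = -336462/521998862845093/1602231040 = -336462*1602231040/521998862845093 = -539089860180480/521998862845093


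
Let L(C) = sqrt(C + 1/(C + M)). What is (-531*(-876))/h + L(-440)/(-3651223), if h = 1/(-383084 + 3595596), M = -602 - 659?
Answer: 1494319231872 - I*sqrt(15717261)/690081147 ≈ 1.4943e+12 - 5.745e-6*I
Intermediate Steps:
M = -1261
L(C) = sqrt(C + 1/(-1261 + C)) (L(C) = sqrt(C + 1/(C - 1261)) = sqrt(C + 1/(-1261 + C)))
h = 1/3212512 ≈ 3.1128e-7
(-531*(-876))/h + L(-440)/(-3651223) = (-531*(-876))/(1/3212512) + sqrt((1 - 440*(-1261 - 440))/(-1261 - 440))/(-3651223) = 465156*3212512 + sqrt((1 - 440*(-1701))/(-1701))*(-1/3651223) = 1494319231872 + sqrt(-(1 + 748440)/1701)*(-1/3651223) = 1494319231872 + sqrt(-1/1701*748441)*(-1/3651223) = 1494319231872 + sqrt(-748441/1701)*(-1/3651223) = 1494319231872 + (I*sqrt(15717261)/189)*(-1/3651223) = 1494319231872 - I*sqrt(15717261)/690081147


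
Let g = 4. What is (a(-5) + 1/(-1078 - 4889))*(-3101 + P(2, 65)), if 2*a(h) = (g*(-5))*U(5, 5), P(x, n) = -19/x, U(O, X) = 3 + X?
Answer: 2969662781/11934 ≈ 2.4884e+5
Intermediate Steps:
a(h) = -80 (a(h) = ((4*(-5))*(3 + 5))/2 = (-20*8)/2 = (1/2)*(-160) = -80)
(a(-5) + 1/(-1078 - 4889))*(-3101 + P(2, 65)) = (-80 + 1/(-1078 - 4889))*(-3101 - 19/2) = (-80 + 1/(-5967))*(-3101 - 19*1/2) = (-80 - 1/5967)*(-3101 - 19/2) = -477361/5967*(-6221/2) = 2969662781/11934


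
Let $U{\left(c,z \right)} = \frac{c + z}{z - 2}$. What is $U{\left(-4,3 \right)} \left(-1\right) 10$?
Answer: $10$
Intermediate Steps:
$U{\left(c,z \right)} = \frac{c + z}{-2 + z}$
$U{\left(-4,3 \right)} \left(-1\right) 10 = \frac{-4 + 3}{-2 + 3} \left(-1\right) 10 = 1^{-1} \left(-1\right) \left(-1\right) 10 = 1 \left(-1\right) \left(-1\right) 10 = \left(-1\right) \left(-1\right) 10 = 1 \cdot 10 = 10$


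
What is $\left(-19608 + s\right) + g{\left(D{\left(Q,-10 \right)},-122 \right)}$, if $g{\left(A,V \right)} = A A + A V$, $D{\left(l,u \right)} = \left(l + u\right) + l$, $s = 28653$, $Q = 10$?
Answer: $7925$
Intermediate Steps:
$D{\left(l,u \right)} = u + 2 l$
$g{\left(A,V \right)} = A^{2} + A V$
$\left(-19608 + s\right) + g{\left(D{\left(Q,-10 \right)},-122 \right)} = \left(-19608 + 28653\right) + \left(-10 + 2 \cdot 10\right) \left(\left(-10 + 2 \cdot 10\right) - 122\right) = 9045 + \left(-10 + 20\right) \left(\left(-10 + 20\right) - 122\right) = 9045 + 10 \left(10 - 122\right) = 9045 + 10 \left(-112\right) = 9045 - 1120 = 7925$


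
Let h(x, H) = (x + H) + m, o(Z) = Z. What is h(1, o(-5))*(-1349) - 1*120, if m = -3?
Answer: 9323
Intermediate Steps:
h(x, H) = -3 + H + x (h(x, H) = (x + H) - 3 = (H + x) - 3 = -3 + H + x)
h(1, o(-5))*(-1349) - 1*120 = (-3 - 5 + 1)*(-1349) - 1*120 = -7*(-1349) - 120 = 9443 - 120 = 9323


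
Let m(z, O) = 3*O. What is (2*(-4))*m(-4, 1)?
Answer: -24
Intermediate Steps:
(2*(-4))*m(-4, 1) = (2*(-4))*(3*1) = -8*3 = -24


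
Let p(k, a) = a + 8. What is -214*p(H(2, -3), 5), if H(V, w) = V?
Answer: -2782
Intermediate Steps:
p(k, a) = 8 + a
-214*p(H(2, -3), 5) = -214*(8 + 5) = -214*13 = -2782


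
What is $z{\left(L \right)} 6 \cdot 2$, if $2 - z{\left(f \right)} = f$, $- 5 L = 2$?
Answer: $\frac{144}{5} \approx 28.8$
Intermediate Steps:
$L = - \frac{2}{5}$ ($L = \left(- \frac{1}{5}\right) 2 = - \frac{2}{5} \approx -0.4$)
$z{\left(f \right)} = 2 - f$
$z{\left(L \right)} 6 \cdot 2 = \left(2 - - \frac{2}{5}\right) 6 \cdot 2 = \left(2 + \frac{2}{5}\right) 6 \cdot 2 = \frac{12}{5} \cdot 6 \cdot 2 = \frac{72}{5} \cdot 2 = \frac{144}{5}$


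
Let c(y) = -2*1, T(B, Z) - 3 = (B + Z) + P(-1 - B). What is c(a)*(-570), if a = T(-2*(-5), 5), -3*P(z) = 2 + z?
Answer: 1140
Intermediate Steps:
P(z) = -2/3 - z/3 (P(z) = -(2 + z)/3 = -2/3 - z/3)
T(B, Z) = 8/3 + Z + 4*B/3 (T(B, Z) = 3 + ((B + Z) + (-2/3 - (-1 - B)/3)) = 3 + ((B + Z) + (-2/3 + (1/3 + B/3))) = 3 + ((B + Z) + (-1/3 + B/3)) = 3 + (-1/3 + Z + 4*B/3) = 8/3 + Z + 4*B/3)
a = 21 (a = 8/3 + 5 + 4*(-2*(-5))/3 = 8/3 + 5 + (4/3)*10 = 8/3 + 5 + 40/3 = 21)
c(y) = -2
c(a)*(-570) = -2*(-570) = 1140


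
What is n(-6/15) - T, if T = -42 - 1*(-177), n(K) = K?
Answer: -677/5 ≈ -135.40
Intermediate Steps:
T = 135 (T = -42 + 177 = 135)
n(-6/15) - T = -6/15 - 1*135 = -6*1/15 - 135 = -⅖ - 135 = -677/5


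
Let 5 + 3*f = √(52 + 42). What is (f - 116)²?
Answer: (353 - √94)²/9 ≈ 13095.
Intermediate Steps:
f = -5/3 + √94/3 (f = -5/3 + √(52 + 42)/3 = -5/3 + √94/3 ≈ 1.5651)
(f - 116)² = ((-5/3 + √94/3) - 116)² = (-353/3 + √94/3)²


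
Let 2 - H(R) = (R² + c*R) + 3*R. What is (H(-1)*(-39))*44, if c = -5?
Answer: 1716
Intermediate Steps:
H(R) = 2 - R² + 2*R (H(R) = 2 - ((R² - 5*R) + 3*R) = 2 - (R² - 2*R) = 2 + (-R² + 2*R) = 2 - R² + 2*R)
(H(-1)*(-39))*44 = ((2 - 1*(-1)² + 2*(-1))*(-39))*44 = ((2 - 1*1 - 2)*(-39))*44 = ((2 - 1 - 2)*(-39))*44 = -1*(-39)*44 = 39*44 = 1716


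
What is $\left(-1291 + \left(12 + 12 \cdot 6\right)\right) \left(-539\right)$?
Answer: $650573$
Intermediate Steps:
$\left(-1291 + \left(12 + 12 \cdot 6\right)\right) \left(-539\right) = \left(-1291 + \left(12 + 72\right)\right) \left(-539\right) = \left(-1291 + 84\right) \left(-539\right) = \left(-1207\right) \left(-539\right) = 650573$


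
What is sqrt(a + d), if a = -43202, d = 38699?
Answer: I*sqrt(4503) ≈ 67.104*I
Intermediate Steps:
sqrt(a + d) = sqrt(-43202 + 38699) = sqrt(-4503) = I*sqrt(4503)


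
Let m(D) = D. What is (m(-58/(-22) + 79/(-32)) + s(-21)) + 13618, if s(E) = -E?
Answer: 4800987/352 ≈ 13639.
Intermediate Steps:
(m(-58/(-22) + 79/(-32)) + s(-21)) + 13618 = ((-58/(-22) + 79/(-32)) - 1*(-21)) + 13618 = ((-58*(-1/22) + 79*(-1/32)) + 21) + 13618 = ((29/11 - 79/32) + 21) + 13618 = (59/352 + 21) + 13618 = 7451/352 + 13618 = 4800987/352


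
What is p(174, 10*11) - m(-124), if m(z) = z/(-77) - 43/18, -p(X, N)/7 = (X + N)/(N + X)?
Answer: -8623/1386 ≈ -6.2215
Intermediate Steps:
p(X, N) = -7 (p(X, N) = -7*(X + N)/(N + X) = -7*(N + X)/(N + X) = -7*1 = -7)
m(z) = -43/18 - z/77 (m(z) = z*(-1/77) - 43*1/18 = -z/77 - 43/18 = -43/18 - z/77)
p(174, 10*11) - m(-124) = -7 - (-43/18 - 1/77*(-124)) = -7 - (-43/18 + 124/77) = -7 - 1*(-1079/1386) = -7 + 1079/1386 = -8623/1386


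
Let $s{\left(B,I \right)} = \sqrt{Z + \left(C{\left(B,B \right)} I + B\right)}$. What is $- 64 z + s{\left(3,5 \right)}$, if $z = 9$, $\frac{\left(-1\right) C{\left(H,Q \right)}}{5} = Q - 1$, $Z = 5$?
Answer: $-576 + i \sqrt{42} \approx -576.0 + 6.4807 i$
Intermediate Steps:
$C{\left(H,Q \right)} = 5 - 5 Q$ ($C{\left(H,Q \right)} = - 5 \left(Q - 1\right) = - 5 \left(-1 + Q\right) = 5 - 5 Q$)
$s{\left(B,I \right)} = \sqrt{5 + B + I \left(5 - 5 B\right)}$ ($s{\left(B,I \right)} = \sqrt{5 + \left(\left(5 - 5 B\right) I + B\right)} = \sqrt{5 + \left(I \left(5 - 5 B\right) + B\right)} = \sqrt{5 + \left(B + I \left(5 - 5 B\right)\right)} = \sqrt{5 + B + I \left(5 - 5 B\right)}$)
$- 64 z + s{\left(3,5 \right)} = \left(-64\right) 9 + \sqrt{5 + 3 - 25 \left(-1 + 3\right)} = -576 + \sqrt{5 + 3 - 25 \cdot 2} = -576 + \sqrt{5 + 3 - 50} = -576 + \sqrt{-42} = -576 + i \sqrt{42}$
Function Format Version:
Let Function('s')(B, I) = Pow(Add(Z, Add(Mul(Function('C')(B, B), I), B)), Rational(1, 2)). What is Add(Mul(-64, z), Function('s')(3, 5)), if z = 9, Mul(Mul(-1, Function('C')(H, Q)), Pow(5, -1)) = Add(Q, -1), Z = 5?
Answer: Add(-576, Mul(I, Pow(42, Rational(1, 2)))) ≈ Add(-576.00, Mul(6.4807, I))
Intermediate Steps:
Function('C')(H, Q) = Add(5, Mul(-5, Q)) (Function('C')(H, Q) = Mul(-5, Add(Q, -1)) = Mul(-5, Add(-1, Q)) = Add(5, Mul(-5, Q)))
Function('s')(B, I) = Pow(Add(5, B, Mul(I, Add(5, Mul(-5, B)))), Rational(1, 2)) (Function('s')(B, I) = Pow(Add(5, Add(Mul(Add(5, Mul(-5, B)), I), B)), Rational(1, 2)) = Pow(Add(5, Add(Mul(I, Add(5, Mul(-5, B))), B)), Rational(1, 2)) = Pow(Add(5, Add(B, Mul(I, Add(5, Mul(-5, B))))), Rational(1, 2)) = Pow(Add(5, B, Mul(I, Add(5, Mul(-5, B)))), Rational(1, 2)))
Add(Mul(-64, z), Function('s')(3, 5)) = Add(Mul(-64, 9), Pow(Add(5, 3, Mul(-5, 5, Add(-1, 3))), Rational(1, 2))) = Add(-576, Pow(Add(5, 3, Mul(-5, 5, 2)), Rational(1, 2))) = Add(-576, Pow(Add(5, 3, -50), Rational(1, 2))) = Add(-576, Pow(-42, Rational(1, 2))) = Add(-576, Mul(I, Pow(42, Rational(1, 2))))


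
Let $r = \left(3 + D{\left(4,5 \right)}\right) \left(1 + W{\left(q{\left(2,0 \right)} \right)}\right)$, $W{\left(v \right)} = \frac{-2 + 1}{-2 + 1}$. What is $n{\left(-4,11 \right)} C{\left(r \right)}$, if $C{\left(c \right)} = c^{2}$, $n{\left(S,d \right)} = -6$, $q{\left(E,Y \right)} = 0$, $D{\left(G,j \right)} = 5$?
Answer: $-1536$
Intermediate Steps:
$W{\left(v \right)} = 1$ ($W{\left(v \right)} = - \frac{1}{-1} = \left(-1\right) \left(-1\right) = 1$)
$r = 16$ ($r = \left(3 + 5\right) \left(1 + 1\right) = 8 \cdot 2 = 16$)
$n{\left(-4,11 \right)} C{\left(r \right)} = - 6 \cdot 16^{2} = \left(-6\right) 256 = -1536$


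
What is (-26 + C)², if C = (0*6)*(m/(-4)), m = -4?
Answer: 676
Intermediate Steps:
C = 0 (C = (0*6)*(-4/(-4)) = 0*(-4*(-¼)) = 0*1 = 0)
(-26 + C)² = (-26 + 0)² = (-26)² = 676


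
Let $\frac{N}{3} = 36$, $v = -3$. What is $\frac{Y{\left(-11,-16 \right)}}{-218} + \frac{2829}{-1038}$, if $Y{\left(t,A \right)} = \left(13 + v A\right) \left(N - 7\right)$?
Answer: $- \frac{584320}{18857} \approx -30.987$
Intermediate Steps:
$N = 108$ ($N = 3 \cdot 36 = 108$)
$Y{\left(t,A \right)} = 1313 - 303 A$ ($Y{\left(t,A \right)} = \left(13 - 3 A\right) \left(108 - 7\right) = \left(13 - 3 A\right) 101 = 1313 - 303 A$)
$\frac{Y{\left(-11,-16 \right)}}{-218} + \frac{2829}{-1038} = \frac{1313 - -4848}{-218} + \frac{2829}{-1038} = \left(1313 + 4848\right) \left(- \frac{1}{218}\right) + 2829 \left(- \frac{1}{1038}\right) = 6161 \left(- \frac{1}{218}\right) - \frac{943}{346} = - \frac{6161}{218} - \frac{943}{346} = - \frac{584320}{18857}$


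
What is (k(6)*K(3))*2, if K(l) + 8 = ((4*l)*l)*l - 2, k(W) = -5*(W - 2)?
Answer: -3920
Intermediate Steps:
k(W) = 10 - 5*W (k(W) = -5*(-2 + W) = 10 - 5*W)
K(l) = -10 + 4*l³ (K(l) = -8 + (((4*l)*l)*l - 2) = -8 + ((4*l²)*l - 2) = -8 + (4*l³ - 2) = -8 + (-2 + 4*l³) = -10 + 4*l³)
(k(6)*K(3))*2 = ((10 - 5*6)*(-10 + 4*3³))*2 = ((10 - 30)*(-10 + 4*27))*2 = -20*(-10 + 108)*2 = -20*98*2 = -1960*2 = -3920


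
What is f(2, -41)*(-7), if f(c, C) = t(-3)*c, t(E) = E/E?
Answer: -14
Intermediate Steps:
t(E) = 1
f(c, C) = c (f(c, C) = 1*c = c)
f(2, -41)*(-7) = 2*(-7) = -14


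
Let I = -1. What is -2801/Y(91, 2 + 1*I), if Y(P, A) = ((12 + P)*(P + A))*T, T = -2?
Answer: 2801/18952 ≈ 0.14779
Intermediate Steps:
Y(P, A) = -2*(12 + P)*(A + P) (Y(P, A) = ((12 + P)*(P + A))*(-2) = ((12 + P)*(A + P))*(-2) = -2*(12 + P)*(A + P))
-2801/Y(91, 2 + 1*I) = -2801/(-24*(2 + 1*(-1)) - 24*91 - 2*91² - 2*(2 + 1*(-1))*91) = -2801/(-24*(2 - 1) - 2184 - 2*8281 - 2*(2 - 1)*91) = -2801/(-24*1 - 2184 - 16562 - 2*1*91) = -2801/(-24 - 2184 - 16562 - 182) = -2801/(-18952) = -2801*(-1/18952) = 2801/18952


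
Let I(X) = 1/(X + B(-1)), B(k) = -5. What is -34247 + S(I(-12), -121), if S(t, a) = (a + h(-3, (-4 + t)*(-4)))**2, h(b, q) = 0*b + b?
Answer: -18871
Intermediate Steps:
h(b, q) = b (h(b, q) = 0 + b = b)
I(X) = 1/(-5 + X) (I(X) = 1/(X - 5) = 1/(-5 + X))
S(t, a) = (-3 + a)**2 (S(t, a) = (a - 3)**2 = (-3 + a)**2)
-34247 + S(I(-12), -121) = -34247 + (-3 - 121)**2 = -34247 + (-124)**2 = -34247 + 15376 = -18871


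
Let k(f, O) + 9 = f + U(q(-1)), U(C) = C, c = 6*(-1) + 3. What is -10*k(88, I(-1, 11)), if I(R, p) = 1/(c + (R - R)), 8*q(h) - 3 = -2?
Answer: -3165/4 ≈ -791.25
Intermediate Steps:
c = -3 (c = -6 + 3 = -3)
q(h) = 1/8 (q(h) = 3/8 + (1/8)*(-2) = 3/8 - 1/4 = 1/8)
I(R, p) = -1/3 (I(R, p) = 1/(-3 + (R - R)) = 1/(-3 + 0) = 1/(-3) = -1/3)
k(f, O) = -71/8 + f (k(f, O) = -9 + (f + 1/8) = -9 + (1/8 + f) = -71/8 + f)
-10*k(88, I(-1, 11)) = -10*(-71/8 + 88) = -10*633/8 = -3165/4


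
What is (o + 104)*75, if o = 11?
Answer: 8625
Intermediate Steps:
(o + 104)*75 = (11 + 104)*75 = 115*75 = 8625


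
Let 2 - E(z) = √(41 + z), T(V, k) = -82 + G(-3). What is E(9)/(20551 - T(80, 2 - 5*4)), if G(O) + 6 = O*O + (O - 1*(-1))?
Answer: 1/10316 - 5*√2/20632 ≈ -0.00024579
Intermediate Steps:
G(O) = -5 + O + O² (G(O) = -6 + (O*O + (O - 1*(-1))) = -6 + (O² + (O + 1)) = -6 + (O² + (1 + O)) = -6 + (1 + O + O²) = -5 + O + O²)
T(V, k) = -81 (T(V, k) = -82 + (-5 - 3 + (-3)²) = -82 + (-5 - 3 + 9) = -82 + 1 = -81)
E(z) = 2 - √(41 + z)
E(9)/(20551 - T(80, 2 - 5*4)) = (2 - √(41 + 9))/(20551 - 1*(-81)) = (2 - √50)/(20551 + 81) = (2 - 5*√2)/20632 = (2 - 5*√2)*(1/20632) = 1/10316 - 5*√2/20632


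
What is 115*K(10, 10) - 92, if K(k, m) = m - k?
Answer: -92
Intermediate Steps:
115*K(10, 10) - 92 = 115*(10 - 1*10) - 92 = 115*(10 - 10) - 92 = 115*0 - 92 = 0 - 92 = -92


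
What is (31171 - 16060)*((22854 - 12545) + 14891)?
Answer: 380797200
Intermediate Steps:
(31171 - 16060)*((22854 - 12545) + 14891) = 15111*(10309 + 14891) = 15111*25200 = 380797200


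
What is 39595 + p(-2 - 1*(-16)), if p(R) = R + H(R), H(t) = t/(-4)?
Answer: 79211/2 ≈ 39606.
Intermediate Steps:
H(t) = -t/4 (H(t) = t*(-¼) = -t/4)
p(R) = 3*R/4 (p(R) = R - R/4 = 3*R/4)
39595 + p(-2 - 1*(-16)) = 39595 + 3*(-2 - 1*(-16))/4 = 39595 + 3*(-2 + 16)/4 = 39595 + (¾)*14 = 39595 + 21/2 = 79211/2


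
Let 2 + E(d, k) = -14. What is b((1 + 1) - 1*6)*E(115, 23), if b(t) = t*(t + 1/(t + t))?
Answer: -264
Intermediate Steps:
E(d, k) = -16 (E(d, k) = -2 - 14 = -16)
b(t) = t*(t + 1/(2*t))
b((1 + 1) - 1*6)*E(115, 23) = (1/2 + ((1 + 1) - 1*6)**2)*(-16) = (1/2 + (2 - 6)**2)*(-16) = (1/2 + (-4)**2)*(-16) = (1/2 + 16)*(-16) = (33/2)*(-16) = -264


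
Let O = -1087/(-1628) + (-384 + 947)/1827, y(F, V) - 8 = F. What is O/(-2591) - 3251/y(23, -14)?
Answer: -25054104821299/238903248276 ≈ -104.87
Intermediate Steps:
y(F, V) = 8 + F
O = 2902513/2974356 (O = -1087*(-1/1628) + 563*(1/1827) = 1087/1628 + 563/1827 = 2902513/2974356 ≈ 0.97585)
O/(-2591) - 3251/y(23, -14) = (2902513/2974356)/(-2591) - 3251/(8 + 23) = (2902513/2974356)*(-1/2591) - 3251/31 = -2902513/7706556396 - 3251*1/31 = -2902513/7706556396 - 3251/31 = -25054104821299/238903248276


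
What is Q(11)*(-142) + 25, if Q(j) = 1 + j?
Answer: -1679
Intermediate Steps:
Q(11)*(-142) + 25 = (1 + 11)*(-142) + 25 = 12*(-142) + 25 = -1704 + 25 = -1679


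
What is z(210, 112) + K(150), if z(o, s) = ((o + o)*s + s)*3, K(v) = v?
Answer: 141606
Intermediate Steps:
z(o, s) = 3*s + 6*o*s (z(o, s) = ((2*o)*s + s)*3 = (2*o*s + s)*3 = (s + 2*o*s)*3 = 3*s + 6*o*s)
z(210, 112) + K(150) = 3*112*(1 + 2*210) + 150 = 3*112*(1 + 420) + 150 = 3*112*421 + 150 = 141456 + 150 = 141606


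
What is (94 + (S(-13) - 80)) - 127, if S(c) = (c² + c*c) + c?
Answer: 212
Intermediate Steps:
S(c) = c + 2*c² (S(c) = (c² + c²) + c = 2*c² + c = c + 2*c²)
(94 + (S(-13) - 80)) - 127 = (94 + (-13*(1 + 2*(-13)) - 80)) - 127 = (94 + (-13*(1 - 26) - 80)) - 127 = (94 + (-13*(-25) - 80)) - 127 = (94 + (325 - 80)) - 127 = (94 + 245) - 127 = 339 - 127 = 212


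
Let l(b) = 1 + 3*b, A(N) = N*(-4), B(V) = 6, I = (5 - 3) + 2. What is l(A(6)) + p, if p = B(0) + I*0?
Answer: -65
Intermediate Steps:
I = 4 (I = 2 + 2 = 4)
A(N) = -4*N
p = 6 (p = 6 + 4*0 = 6 + 0 = 6)
l(A(6)) + p = (1 + 3*(-4*6)) + 6 = (1 + 3*(-24)) + 6 = (1 - 72) + 6 = -71 + 6 = -65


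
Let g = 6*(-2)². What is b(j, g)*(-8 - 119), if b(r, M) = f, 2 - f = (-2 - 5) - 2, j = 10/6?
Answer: -1397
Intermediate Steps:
g = 24 (g = 6*4 = 24)
j = 5/3 (j = 10*(⅙) = 5/3 ≈ 1.6667)
f = 11 (f = 2 - ((-2 - 5) - 2) = 2 - (-7 - 2) = 2 - 1*(-9) = 2 + 9 = 11)
b(r, M) = 11
b(j, g)*(-8 - 119) = 11*(-8 - 119) = 11*(-127) = -1397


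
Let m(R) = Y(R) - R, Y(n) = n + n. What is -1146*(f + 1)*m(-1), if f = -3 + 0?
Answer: -2292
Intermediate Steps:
Y(n) = 2*n
f = -3
m(R) = R (m(R) = 2*R - R = R)
-1146*(f + 1)*m(-1) = -1146*(-3 + 1)*(-1) = -(-2292)*(-1) = -1146*2 = -2292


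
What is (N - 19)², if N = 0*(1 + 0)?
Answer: 361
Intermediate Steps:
N = 0 (N = 0*1 = 0)
(N - 19)² = (0 - 19)² = (-19)² = 361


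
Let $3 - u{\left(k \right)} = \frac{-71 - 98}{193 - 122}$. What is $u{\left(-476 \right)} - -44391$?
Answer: $\frac{3152143}{71} \approx 44396.0$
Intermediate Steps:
$u{\left(k \right)} = \frac{382}{71}$ ($u{\left(k \right)} = 3 - \frac{-71 - 98}{193 - 122} = 3 - - \frac{169}{71} = 3 + \frac{169}{71} = \frac{382}{71}$)
$u{\left(-476 \right)} - -44391 = \frac{382}{71} - -44391 = \frac{382}{71} + 44391 = \frac{3152143}{71}$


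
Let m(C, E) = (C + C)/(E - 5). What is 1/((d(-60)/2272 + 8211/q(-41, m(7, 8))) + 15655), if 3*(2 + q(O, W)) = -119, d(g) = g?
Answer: 71000/1097511581 ≈ 6.4692e-5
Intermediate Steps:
m(C, E) = 2*C/(-5 + E) (m(C, E) = (2*C)/(-5 + E) = 2*C/(-5 + E))
q(O, W) = -125/3 (q(O, W) = -2 + (1/3)*(-119) = -2 - 119/3 = -125/3)
1/((d(-60)/2272 + 8211/q(-41, m(7, 8))) + 15655) = 1/((-60/2272 + 8211/(-125/3)) + 15655) = 1/((-60*1/2272 + 8211*(-3/125)) + 15655) = 1/((-15/568 - 24633/125) + 15655) = 1/(-13993419/71000 + 15655) = 1/(1097511581/71000) = 71000/1097511581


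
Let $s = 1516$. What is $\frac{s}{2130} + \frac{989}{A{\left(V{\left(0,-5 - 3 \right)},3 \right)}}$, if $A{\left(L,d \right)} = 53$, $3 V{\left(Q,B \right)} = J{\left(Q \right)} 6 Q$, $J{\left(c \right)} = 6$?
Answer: $\frac{1093459}{56445} \approx 19.372$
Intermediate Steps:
$V{\left(Q,B \right)} = 12 Q$ ($V{\left(Q,B \right)} = \frac{6 \cdot 6 Q}{3} = \frac{36 Q}{3} = 12 Q$)
$\frac{s}{2130} + \frac{989}{A{\left(V{\left(0,-5 - 3 \right)},3 \right)}} = \frac{1516}{2130} + \frac{989}{53} = 1516 \cdot \frac{1}{2130} + 989 \cdot \frac{1}{53} = \frac{758}{1065} + \frac{989}{53} = \frac{1093459}{56445}$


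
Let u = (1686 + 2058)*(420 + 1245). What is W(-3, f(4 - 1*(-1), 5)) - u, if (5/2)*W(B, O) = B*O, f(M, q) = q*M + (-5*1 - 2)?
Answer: -31168908/5 ≈ -6.2338e+6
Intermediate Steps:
f(M, q) = -7 + M*q (f(M, q) = M*q + (-5 - 2) = M*q - 7 = -7 + M*q)
u = 6233760 (u = 3744*1665 = 6233760)
W(B, O) = 2*B*O/5 (W(B, O) = 2*(B*O)/5 = 2*B*O/5)
W(-3, f(4 - 1*(-1), 5)) - u = (⅖)*(-3)*(-7 + (4 - 1*(-1))*5) - 1*6233760 = (⅖)*(-3)*(-7 + (4 + 1)*5) - 6233760 = (⅖)*(-3)*(-7 + 5*5) - 6233760 = (⅖)*(-3)*(-7 + 25) - 6233760 = (⅖)*(-3)*18 - 6233760 = -108/5 - 6233760 = -31168908/5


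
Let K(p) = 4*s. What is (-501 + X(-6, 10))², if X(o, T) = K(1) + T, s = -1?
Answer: 245025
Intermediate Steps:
K(p) = -4 (K(p) = 4*(-1) = -4)
X(o, T) = -4 + T
(-501 + X(-6, 10))² = (-501 + (-4 + 10))² = (-501 + 6)² = (-495)² = 245025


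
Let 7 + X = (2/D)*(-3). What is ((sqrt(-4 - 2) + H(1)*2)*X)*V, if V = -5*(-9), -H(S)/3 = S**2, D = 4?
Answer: 2295 - 765*I*sqrt(6)/2 ≈ 2295.0 - 936.93*I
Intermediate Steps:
H(S) = -3*S**2
V = 45
X = -17/2 (X = -7 + (2/4)*(-3) = -7 + (2*(1/4))*(-3) = -7 + (1/2)*(-3) = -7 - 3/2 = -17/2 ≈ -8.5000)
((sqrt(-4 - 2) + H(1)*2)*X)*V = ((sqrt(-4 - 2) - 3*1**2*2)*(-17/2))*45 = ((sqrt(-6) - 3*1*2)*(-17/2))*45 = ((I*sqrt(6) - 3*2)*(-17/2))*45 = ((I*sqrt(6) - 6)*(-17/2))*45 = ((-6 + I*sqrt(6))*(-17/2))*45 = (51 - 17*I*sqrt(6)/2)*45 = 2295 - 765*I*sqrt(6)/2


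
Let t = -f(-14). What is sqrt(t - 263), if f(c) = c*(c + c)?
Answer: I*sqrt(655) ≈ 25.593*I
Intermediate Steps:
f(c) = 2*c**2 (f(c) = c*(2*c) = 2*c**2)
t = -392 (t = -2*(-14)**2 = -2*196 = -1*392 = -392)
sqrt(t - 263) = sqrt(-392 - 263) = sqrt(-655) = I*sqrt(655)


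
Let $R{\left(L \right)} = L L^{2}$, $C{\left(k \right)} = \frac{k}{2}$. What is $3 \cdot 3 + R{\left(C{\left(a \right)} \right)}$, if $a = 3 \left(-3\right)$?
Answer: $- \frac{657}{8} \approx -82.125$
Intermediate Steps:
$a = -9$
$C{\left(k \right)} = \frac{k}{2}$ ($C{\left(k \right)} = k \frac{1}{2} = \frac{k}{2}$)
$R{\left(L \right)} = L^{3}$
$3 \cdot 3 + R{\left(C{\left(a \right)} \right)} = 3 \cdot 3 + \left(\frac{1}{2} \left(-9\right)\right)^{3} = 9 + \left(- \frac{9}{2}\right)^{3} = 9 - \frac{729}{8} = - \frac{657}{8}$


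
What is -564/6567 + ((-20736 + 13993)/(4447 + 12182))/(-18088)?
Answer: -56532885749/658419135528 ≈ -0.085862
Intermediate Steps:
-564/6567 + ((-20736 + 13993)/(4447 + 12182))/(-18088) = -564*1/6567 - 6743/16629*(-1/18088) = -188/2189 - 6743*1/16629*(-1/18088) = -188/2189 - 6743/16629*(-1/18088) = -188/2189 + 6743/300785352 = -56532885749/658419135528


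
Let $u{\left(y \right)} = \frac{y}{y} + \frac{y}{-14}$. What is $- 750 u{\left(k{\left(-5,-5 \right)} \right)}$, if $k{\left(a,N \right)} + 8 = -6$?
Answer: $-1500$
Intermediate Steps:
$k{\left(a,N \right)} = -14$ ($k{\left(a,N \right)} = -8 - 6 = -14$)
$u{\left(y \right)} = 1 - \frac{y}{14}$ ($u{\left(y \right)} = 1 + y \left(- \frac{1}{14}\right) = 1 - \frac{y}{14}$)
$- 750 u{\left(k{\left(-5,-5 \right)} \right)} = - 750 \left(1 - -1\right) = - 750 \left(1 + 1\right) = \left(-750\right) 2 = -1500$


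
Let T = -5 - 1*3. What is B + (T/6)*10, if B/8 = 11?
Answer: 224/3 ≈ 74.667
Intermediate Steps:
T = -8 (T = -5 - 3 = -8)
B = 88 (B = 8*11 = 88)
B + (T/6)*10 = 88 - 8/6*10 = 88 - 8*⅙*10 = 88 - 4/3*10 = 88 - 40/3 = 224/3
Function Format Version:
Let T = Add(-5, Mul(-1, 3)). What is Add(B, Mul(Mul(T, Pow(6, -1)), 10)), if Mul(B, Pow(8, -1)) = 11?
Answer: Rational(224, 3) ≈ 74.667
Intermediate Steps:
T = -8 (T = Add(-5, -3) = -8)
B = 88 (B = Mul(8, 11) = 88)
Add(B, Mul(Mul(T, Pow(6, -1)), 10)) = Add(88, Mul(Mul(-8, Pow(6, -1)), 10)) = Add(88, Mul(Mul(-8, Rational(1, 6)), 10)) = Add(88, Mul(Rational(-4, 3), 10)) = Add(88, Rational(-40, 3)) = Rational(224, 3)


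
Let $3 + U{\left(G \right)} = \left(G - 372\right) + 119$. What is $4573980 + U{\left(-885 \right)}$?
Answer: $4572839$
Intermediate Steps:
$U{\left(G \right)} = -256 + G$ ($U{\left(G \right)} = -3 + \left(\left(G - 372\right) + 119\right) = -3 + \left(\left(-372 + G\right) + 119\right) = -3 + \left(-253 + G\right) = -256 + G$)
$4573980 + U{\left(-885 \right)} = 4573980 - 1141 = 4572839$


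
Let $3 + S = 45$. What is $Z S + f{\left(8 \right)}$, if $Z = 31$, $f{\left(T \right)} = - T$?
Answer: $1294$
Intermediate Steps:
$S = 42$ ($S = -3 + 45 = 42$)
$Z S + f{\left(8 \right)} = 31 \cdot 42 - 8 = 1302 - 8 = 1294$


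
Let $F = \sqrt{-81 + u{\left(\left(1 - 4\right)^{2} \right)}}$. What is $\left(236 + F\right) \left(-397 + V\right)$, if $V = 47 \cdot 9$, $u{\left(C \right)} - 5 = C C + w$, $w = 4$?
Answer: $6214$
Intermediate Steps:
$u{\left(C \right)} = 9 + C^{2}$ ($u{\left(C \right)} = 5 + \left(C C + 4\right) = 5 + \left(C^{2} + 4\right) = 5 + \left(4 + C^{2}\right) = 9 + C^{2}$)
$V = 423$
$F = 3$ ($F = \sqrt{-81 + \left(9 + \left(\left(1 - 4\right)^{2}\right)^{2}\right)} = \sqrt{-81 + \left(9 + \left(\left(-3\right)^{2}\right)^{2}\right)} = \sqrt{-81 + \left(9 + 9^{2}\right)} = \sqrt{-81 + \left(9 + 81\right)} = \sqrt{-81 + 90} = \sqrt{9} = 3$)
$\left(236 + F\right) \left(-397 + V\right) = \left(236 + 3\right) \left(-397 + 423\right) = 239 \cdot 26 = 6214$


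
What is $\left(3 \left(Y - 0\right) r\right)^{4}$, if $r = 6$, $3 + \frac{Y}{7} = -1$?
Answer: $64524128256$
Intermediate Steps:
$Y = -28$ ($Y = -21 + 7 \left(-1\right) = -21 - 7 = -28$)
$\left(3 \left(Y - 0\right) r\right)^{4} = \left(3 \left(-28 - 0\right) 6\right)^{4} = \left(3 \left(-28 + 0\right) 6\right)^{4} = \left(3 \left(-28\right) 6\right)^{4} = \left(\left(-84\right) 6\right)^{4} = \left(-504\right)^{4} = 64524128256$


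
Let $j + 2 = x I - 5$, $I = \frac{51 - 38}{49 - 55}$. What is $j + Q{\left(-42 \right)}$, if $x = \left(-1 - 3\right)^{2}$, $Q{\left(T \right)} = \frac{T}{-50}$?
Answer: $- \frac{3062}{75} \approx -40.827$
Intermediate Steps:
$I = - \frac{13}{6}$ ($I = \frac{13}{-6} = 13 \left(- \frac{1}{6}\right) = - \frac{13}{6} \approx -2.1667$)
$Q{\left(T \right)} = - \frac{T}{50}$ ($Q{\left(T \right)} = T \left(- \frac{1}{50}\right) = - \frac{T}{50}$)
$x = 16$ ($x = \left(-4\right)^{2} = 16$)
$j = - \frac{125}{3}$ ($j = -2 + \left(16 \left(- \frac{13}{6}\right) - 5\right) = -2 - \frac{119}{3} = - \frac{125}{3} \approx -41.667$)
$j + Q{\left(-42 \right)} = - \frac{125}{3} - - \frac{21}{25} = - \frac{125}{3} + \frac{21}{25} = - \frac{3062}{75}$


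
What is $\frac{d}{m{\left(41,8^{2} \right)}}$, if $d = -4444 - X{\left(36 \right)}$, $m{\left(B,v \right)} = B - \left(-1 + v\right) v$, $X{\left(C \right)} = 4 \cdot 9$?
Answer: $\frac{4480}{3991} \approx 1.1225$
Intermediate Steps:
$X{\left(C \right)} = 36$
$m{\left(B,v \right)} = B - v \left(-1 + v\right)$
$d = -4480$ ($d = -4444 - 36 = -4480$)
$\frac{d}{m{\left(41,8^{2} \right)}} = - \frac{4480}{41 + 8^{2} - \left(8^{2}\right)^{2}} = - \frac{4480}{41 + 64 - 64^{2}} = - \frac{4480}{41 + 64 - 4096} = - \frac{4480}{-3991} = \left(-4480\right) \left(- \frac{1}{3991}\right) = \frac{4480}{3991}$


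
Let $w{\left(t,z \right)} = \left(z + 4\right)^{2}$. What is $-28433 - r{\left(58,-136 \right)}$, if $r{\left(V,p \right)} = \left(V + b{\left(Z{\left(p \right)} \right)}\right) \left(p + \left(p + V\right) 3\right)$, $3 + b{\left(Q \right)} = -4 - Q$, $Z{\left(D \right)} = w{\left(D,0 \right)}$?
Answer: $-15483$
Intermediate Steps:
$w{\left(t,z \right)} = \left(4 + z\right)^{2}$
$Z{\left(D \right)} = 16$ ($Z{\left(D \right)} = \left(4 + 0\right)^{2} = 4^{2} = 16$)
$b{\left(Q \right)} = -7 - Q$ ($b{\left(Q \right)} = -3 - \left(4 + Q\right) = -7 - Q$)
$r{\left(V,p \right)} = \left(-23 + V\right) \left(3 V + 4 p\right)$ ($r{\left(V,p \right)} = \left(V - 23\right) \left(p + \left(p + V\right) 3\right) = \left(V - 23\right) \left(p + \left(V + p\right) 3\right) = \left(V - 23\right) \left(p + \left(3 V + 3 p\right)\right) = \left(-23 + V\right) \left(3 V + 4 p\right)$)
$-28433 - r{\left(58,-136 \right)} = -28433 - \left(\left(-92\right) \left(-136\right) - 4002 + 3 \cdot 58^{2} + 4 \cdot 58 \left(-136\right)\right) = -28433 - \left(12512 - 4002 + 3 \cdot 3364 - 31552\right) = -28433 - \left(12512 - 4002 + 10092 - 31552\right) = -28433 - -12950 = -28433 + 12950 = -15483$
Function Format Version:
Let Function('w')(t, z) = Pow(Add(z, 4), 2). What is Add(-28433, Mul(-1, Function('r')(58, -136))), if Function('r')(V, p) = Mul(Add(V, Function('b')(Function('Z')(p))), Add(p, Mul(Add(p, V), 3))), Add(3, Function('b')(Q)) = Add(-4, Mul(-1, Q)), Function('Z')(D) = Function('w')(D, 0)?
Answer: -15483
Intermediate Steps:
Function('w')(t, z) = Pow(Add(4, z), 2)
Function('Z')(D) = 16 (Function('Z')(D) = Pow(Add(4, 0), 2) = Pow(4, 2) = 16)
Function('b')(Q) = Add(-7, Mul(-1, Q)) (Function('b')(Q) = Add(-3, Add(-4, Mul(-1, Q))) = Add(-7, Mul(-1, Q)))
Function('r')(V, p) = Mul(Add(-23, V), Add(Mul(3, V), Mul(4, p))) (Function('r')(V, p) = Mul(Add(V, Add(-7, Mul(-1, 16))), Add(p, Mul(Add(p, V), 3))) = Mul(Add(V, Add(-7, -16)), Add(p, Mul(Add(V, p), 3))) = Mul(Add(V, -23), Add(p, Add(Mul(3, V), Mul(3, p)))) = Mul(Add(-23, V), Add(Mul(3, V), Mul(4, p))))
Add(-28433, Mul(-1, Function('r')(58, -136))) = Add(-28433, Mul(-1, Add(Mul(-92, -136), Mul(-69, 58), Mul(3, Pow(58, 2)), Mul(4, 58, -136)))) = Add(-28433, Mul(-1, Add(12512, -4002, Mul(3, 3364), -31552))) = Add(-28433, Mul(-1, Add(12512, -4002, 10092, -31552))) = Add(-28433, Mul(-1, -12950)) = Add(-28433, 12950) = -15483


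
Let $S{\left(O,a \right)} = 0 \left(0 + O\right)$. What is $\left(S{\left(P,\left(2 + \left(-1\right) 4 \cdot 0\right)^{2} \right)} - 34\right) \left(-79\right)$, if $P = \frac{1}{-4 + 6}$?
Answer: $2686$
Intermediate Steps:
$P = \frac{1}{2} \approx 0.5$
$S{\left(O,a \right)} = 0$ ($S{\left(O,a \right)} = 0 O = 0$)
$\left(S{\left(P,\left(2 + \left(-1\right) 4 \cdot 0\right)^{2} \right)} - 34\right) \left(-79\right) = \left(0 - 34\right) \left(-79\right) = \left(-34\right) \left(-79\right) = 2686$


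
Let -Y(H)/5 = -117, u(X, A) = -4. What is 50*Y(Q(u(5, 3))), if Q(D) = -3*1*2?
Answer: 29250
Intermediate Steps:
Q(D) = -6 (Q(D) = -3*2 = -6)
Y(H) = 585 (Y(H) = -5*(-117) = 585)
50*Y(Q(u(5, 3))) = 50*585 = 29250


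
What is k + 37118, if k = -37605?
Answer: -487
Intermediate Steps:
k + 37118 = -37605 + 37118 = -487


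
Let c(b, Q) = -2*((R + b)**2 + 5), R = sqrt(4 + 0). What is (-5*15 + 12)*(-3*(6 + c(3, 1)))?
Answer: -10206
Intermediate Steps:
R = 2 (R = sqrt(4) = 2)
c(b, Q) = -10 - 2*(2 + b)**2 (c(b, Q) = -2*((2 + b)**2 + 5) = -2*(5 + (2 + b)**2) = -10 - 2*(2 + b)**2)
(-5*15 + 12)*(-3*(6 + c(3, 1))) = (-5*15 + 12)*(-3*(6 + (-10 - 2*(2 + 3)**2))) = (-75 + 12)*(-3*(6 + (-10 - 2*5**2))) = -(-189)*(6 + (-10 - 2*25)) = -(-189)*(6 + (-10 - 50)) = -(-189)*(6 - 60) = -(-189)*(-54) = -63*162 = -10206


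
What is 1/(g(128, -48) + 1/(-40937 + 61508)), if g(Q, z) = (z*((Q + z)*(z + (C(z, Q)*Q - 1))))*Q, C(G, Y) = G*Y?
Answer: 20571/7952154943979521 ≈ 2.5868e-12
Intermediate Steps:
g(Q, z) = Q*z*(Q + z)*(-1 + z + z*Q**2) (g(Q, z) = (z*((Q + z)*(z + ((z*Q)*Q - 1))))*Q = (z*((Q + z)*(z + ((Q*z)*Q - 1))))*Q = (z*((Q + z)*(z + (z*Q**2 - 1))))*Q = (z*((Q + z)*(z + (-1 + z*Q**2))))*Q = (z*((Q + z)*(-1 + z + z*Q**2)))*Q = (z*(Q + z)*(-1 + z + z*Q**2))*Q = Q*z*(Q + z)*(-1 + z + z*Q**2))
1/(g(128, -48) + 1/(-40937 + 61508)) = 1/(128*(-48)*((-48)**2 - 1*128 - 1*(-48) + 128*(-48) - 48*128**3 + 128**2*(-48)**2) + 1/(-40937 + 61508)) = 1/(128*(-48)*(2304 - 128 + 48 - 6144 - 48*2097152 + 16384*2304) + 1/20571) = 1/(128*(-48)*(2304 - 128 + 48 - 6144 - 100663296 + 37748736) + 1/20571) = 1/(128*(-48)*(-62918480) + 1/20571) = 1/(386571141120 + 1/20571) = 1/(7952154943979521/20571) = 20571/7952154943979521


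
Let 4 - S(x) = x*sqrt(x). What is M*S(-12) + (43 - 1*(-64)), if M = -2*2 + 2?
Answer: 99 - 48*I*sqrt(3) ≈ 99.0 - 83.138*I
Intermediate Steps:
S(x) = 4 - x**(3/2) (S(x) = 4 - x*sqrt(x) = 4 - x**(3/2))
M = -2 (M = -4 + 2 = -2)
M*S(-12) + (43 - 1*(-64)) = -2*(4 - (-12)**(3/2)) + (43 - 1*(-64)) = -2*(4 - (-24)*I*sqrt(3)) + (43 + 64) = -2*(4 + 24*I*sqrt(3)) + 107 = (-8 - 48*I*sqrt(3)) + 107 = 99 - 48*I*sqrt(3)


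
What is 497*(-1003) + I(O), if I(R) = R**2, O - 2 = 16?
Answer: -498167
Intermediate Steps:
O = 18 (O = 2 + 16 = 18)
497*(-1003) + I(O) = 497*(-1003) + 18**2 = -498491 + 324 = -498167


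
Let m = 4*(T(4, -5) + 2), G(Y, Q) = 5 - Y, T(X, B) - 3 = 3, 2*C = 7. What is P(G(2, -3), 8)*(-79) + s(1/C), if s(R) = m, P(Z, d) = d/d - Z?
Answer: 190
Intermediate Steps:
C = 7/2 (C = (½)*7 = 7/2 ≈ 3.5000)
T(X, B) = 6 (T(X, B) = 3 + 3 = 6)
P(Z, d) = 1 - Z
m = 32 (m = 4*(6 + 2) = 4*8 = 32)
s(R) = 32
P(G(2, -3), 8)*(-79) + s(1/C) = (1 - (5 - 1*2))*(-79) + 32 = (1 - (5 - 2))*(-79) + 32 = (1 - 1*3)*(-79) + 32 = (1 - 3)*(-79) + 32 = -2*(-79) + 32 = 158 + 32 = 190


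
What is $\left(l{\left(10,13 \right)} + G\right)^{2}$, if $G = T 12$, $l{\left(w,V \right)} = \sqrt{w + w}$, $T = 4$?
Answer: $2324 + 192 \sqrt{5} \approx 2753.3$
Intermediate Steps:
$l{\left(w,V \right)} = \sqrt{2} \sqrt{w}$ ($l{\left(w,V \right)} = \sqrt{2 w} = \sqrt{2} \sqrt{w}$)
$G = 48$ ($G = 4 \cdot 12 = 48$)
$\left(l{\left(10,13 \right)} + G\right)^{2} = \left(\sqrt{2} \sqrt{10} + 48\right)^{2} = \left(2 \sqrt{5} + 48\right)^{2} = \left(48 + 2 \sqrt{5}\right)^{2}$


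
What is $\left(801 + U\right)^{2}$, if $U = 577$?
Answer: $1898884$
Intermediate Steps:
$\left(801 + U\right)^{2} = \left(801 + 577\right)^{2} = 1378^{2} = 1898884$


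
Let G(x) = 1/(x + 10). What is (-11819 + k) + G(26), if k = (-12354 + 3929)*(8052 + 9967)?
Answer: -5465588183/36 ≈ -1.5182e+8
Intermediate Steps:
k = -151810075 (k = -8425*18019 = -151810075)
G(x) = 1/(10 + x)
(-11819 + k) + G(26) = (-11819 - 151810075) + 1/(10 + 26) = -151821894 + 1/36 = -5465588183/36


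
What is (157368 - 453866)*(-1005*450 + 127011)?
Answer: 96432713022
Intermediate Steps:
(157368 - 453866)*(-1005*450 + 127011) = -296498*(-452250 + 127011) = -296498*(-325239) = 96432713022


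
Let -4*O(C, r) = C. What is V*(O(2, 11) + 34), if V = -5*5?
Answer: -1675/2 ≈ -837.50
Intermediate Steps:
O(C, r) = -C/4
V = -25
V*(O(2, 11) + 34) = -25*(-1/4*2 + 34) = -25*(-1/2 + 34) = -25*67/2 = -1675/2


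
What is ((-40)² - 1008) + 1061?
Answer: 1653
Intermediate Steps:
((-40)² - 1008) + 1061 = (1600 - 1008) + 1061 = 592 + 1061 = 1653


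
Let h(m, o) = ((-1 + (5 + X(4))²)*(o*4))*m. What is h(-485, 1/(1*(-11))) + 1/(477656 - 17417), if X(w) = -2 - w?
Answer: 1/460239 ≈ 2.1728e-6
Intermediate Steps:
h(m, o) = 0 (h(m, o) = ((-1 + (5 + (-2 - 1*4))²)*(o*4))*m = ((-1 + (5 + (-2 - 4))²)*(4*o))*m = ((-1 + (5 - 6)²)*(4*o))*m = ((-1 + (-1)²)*(4*o))*m = ((-1 + 1)*(4*o))*m = (0*(4*o))*m = 0*m = 0)
h(-485, 1/(1*(-11))) + 1/(477656 - 17417) = 0 + 1/(477656 - 17417) = 0 + 1/460239 = 1/460239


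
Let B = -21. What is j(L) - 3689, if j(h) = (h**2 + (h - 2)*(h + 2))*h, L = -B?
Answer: 14749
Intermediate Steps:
L = 21 (L = -1*(-21) = 21)
j(h) = h*(h**2 + (-2 + h)*(2 + h)) (j(h) = (h**2 + (-2 + h)*(2 + h))*h = h*(h**2 + (-2 + h)*(2 + h)))
j(L) - 3689 = 2*21*(-2 + 21**2) - 3689 = 2*21*(-2 + 441) - 3689 = 2*21*439 - 3689 = 18438 - 3689 = 14749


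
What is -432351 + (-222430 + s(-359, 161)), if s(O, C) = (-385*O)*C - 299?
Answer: 21597535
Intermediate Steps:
s(O, C) = -299 - 385*C*O (s(O, C) = -385*C*O - 299 = -299 - 385*C*O)
-432351 + (-222430 + s(-359, 161)) = -432351 + (-222430 + (-299 - 385*161*(-359))) = -432351 + (-222430 + (-299 + 22252615)) = -432351 + (-222430 + 22252316) = -432351 + 22029886 = 21597535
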